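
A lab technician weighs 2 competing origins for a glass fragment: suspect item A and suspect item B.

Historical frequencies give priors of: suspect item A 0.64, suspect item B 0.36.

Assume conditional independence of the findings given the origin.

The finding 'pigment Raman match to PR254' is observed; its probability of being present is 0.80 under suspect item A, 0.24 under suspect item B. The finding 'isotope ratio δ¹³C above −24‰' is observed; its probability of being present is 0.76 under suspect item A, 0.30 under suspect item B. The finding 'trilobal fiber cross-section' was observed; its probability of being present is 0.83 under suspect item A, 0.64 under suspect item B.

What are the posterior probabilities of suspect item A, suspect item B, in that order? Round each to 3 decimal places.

For each hypothesis, the unnormalized posterior weight is prior × product of the finding likelihoods:
  suspect item A: 0.64 × 0.80 × 0.76 × 0.83 = 0.32297
  suspect item B: 0.36 × 0.24 × 0.30 × 0.64 = 0.016589
Marginal likelihood of the evidence = 0.33956.
P(suspect item A | evidence) = 0.32297 / 0.33956 ≈ 0.951
P(suspect item B | evidence) = 0.016589 / 0.33956 ≈ 0.049

0.951, 0.049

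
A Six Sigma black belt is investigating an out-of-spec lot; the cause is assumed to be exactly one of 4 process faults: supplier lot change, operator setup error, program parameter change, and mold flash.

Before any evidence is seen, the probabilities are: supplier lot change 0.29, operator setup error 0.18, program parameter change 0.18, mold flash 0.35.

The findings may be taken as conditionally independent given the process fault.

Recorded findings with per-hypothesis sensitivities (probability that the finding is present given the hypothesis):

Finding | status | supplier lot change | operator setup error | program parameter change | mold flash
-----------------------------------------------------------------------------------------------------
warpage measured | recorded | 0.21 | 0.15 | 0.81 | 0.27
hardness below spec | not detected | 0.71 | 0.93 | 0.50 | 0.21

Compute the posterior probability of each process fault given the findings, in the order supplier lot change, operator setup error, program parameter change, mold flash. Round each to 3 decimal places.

Multiply each prior by the joint likelihood of the evidence pattern (using 1 − P(present | H) for each absent finding):
  supplier lot change: 0.29 × 0.21 × (1 − 0.71) = 0.017661
  operator setup error: 0.18 × 0.15 × (1 − 0.93) = 0.00189
  program parameter change: 0.18 × 0.81 × (1 − 0.50) = 0.0729
  mold flash: 0.35 × 0.27 × (1 − 0.21) = 0.074655
The unnormalized weights sum to 0.16711.
P(supplier lot change | evidence) = 0.017661 / 0.16711 ≈ 0.106
P(operator setup error | evidence) = 0.00189 / 0.16711 ≈ 0.011
P(program parameter change | evidence) = 0.0729 / 0.16711 ≈ 0.436
P(mold flash | evidence) = 0.074655 / 0.16711 ≈ 0.447

0.106, 0.011, 0.436, 0.447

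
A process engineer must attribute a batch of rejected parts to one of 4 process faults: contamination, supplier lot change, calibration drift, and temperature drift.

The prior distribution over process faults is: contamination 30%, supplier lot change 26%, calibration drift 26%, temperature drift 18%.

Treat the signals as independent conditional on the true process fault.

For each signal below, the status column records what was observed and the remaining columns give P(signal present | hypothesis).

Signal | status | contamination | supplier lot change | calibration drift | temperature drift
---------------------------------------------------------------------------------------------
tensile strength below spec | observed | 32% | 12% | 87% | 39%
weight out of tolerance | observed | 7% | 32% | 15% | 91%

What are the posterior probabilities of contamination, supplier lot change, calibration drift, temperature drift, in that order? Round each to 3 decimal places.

0.059, 0.087, 0.296, 0.558

Multiply each prior by the joint likelihood of the signal pattern:
  contamination: 0.30 × 0.32 × 0.07 = 0.00672
  supplier lot change: 0.26 × 0.12 × 0.32 = 0.009984
  calibration drift: 0.26 × 0.87 × 0.15 = 0.03393
  temperature drift: 0.18 × 0.39 × 0.91 = 0.063882
The unnormalized weights sum to 0.11452.
P(contamination | evidence) = 0.00672 / 0.11452 ≈ 0.059
P(supplier lot change | evidence) = 0.009984 / 0.11452 ≈ 0.087
P(calibration drift | evidence) = 0.03393 / 0.11452 ≈ 0.296
P(temperature drift | evidence) = 0.063882 / 0.11452 ≈ 0.558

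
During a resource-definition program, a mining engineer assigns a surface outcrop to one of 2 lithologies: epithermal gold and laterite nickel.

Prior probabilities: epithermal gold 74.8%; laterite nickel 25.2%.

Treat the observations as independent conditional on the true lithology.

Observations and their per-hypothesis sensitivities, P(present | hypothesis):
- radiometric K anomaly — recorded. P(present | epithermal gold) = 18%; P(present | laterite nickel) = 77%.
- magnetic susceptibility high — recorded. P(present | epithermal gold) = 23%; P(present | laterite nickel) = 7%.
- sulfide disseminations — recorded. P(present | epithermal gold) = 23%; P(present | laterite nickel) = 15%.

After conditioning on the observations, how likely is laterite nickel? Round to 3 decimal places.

0.222

Multiply each prior by the joint likelihood of the evidence pattern:
  epithermal gold: 0.748 × 0.18 × 0.23 × 0.23 = 0.0071225
  laterite nickel: 0.252 × 0.77 × 0.07 × 0.15 = 0.0020374
The unnormalized weights sum to 0.0091599.
P(laterite nickel | evidence) = 0.0020374 / 0.0091599 ≈ 0.222.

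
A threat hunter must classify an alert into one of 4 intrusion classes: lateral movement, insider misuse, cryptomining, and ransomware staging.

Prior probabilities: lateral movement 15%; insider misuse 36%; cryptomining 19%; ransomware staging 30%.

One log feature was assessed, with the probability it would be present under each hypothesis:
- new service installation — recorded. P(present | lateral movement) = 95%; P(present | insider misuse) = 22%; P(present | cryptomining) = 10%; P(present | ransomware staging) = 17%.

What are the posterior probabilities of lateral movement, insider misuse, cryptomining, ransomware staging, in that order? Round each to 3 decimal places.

0.489, 0.272, 0.065, 0.175

By Bayes' rule, the unnormalized weight for each hypothesis is prior × likelihood:
  lateral movement: 0.15 × 0.95 = 0.1425
  insider misuse: 0.36 × 0.22 = 0.0792
  cryptomining: 0.19 × 0.10 = 0.019
  ransomware staging: 0.30 × 0.17 = 0.051
Normalizing constant Z = 0.1425 + 0.0792 + 0.019 + 0.051 = 0.2917.
P(lateral movement | evidence) = 0.1425 / 0.2917 ≈ 0.489
P(insider misuse | evidence) = 0.0792 / 0.2917 ≈ 0.272
P(cryptomining | evidence) = 0.019 / 0.2917 ≈ 0.065
P(ransomware staging | evidence) = 0.051 / 0.2917 ≈ 0.175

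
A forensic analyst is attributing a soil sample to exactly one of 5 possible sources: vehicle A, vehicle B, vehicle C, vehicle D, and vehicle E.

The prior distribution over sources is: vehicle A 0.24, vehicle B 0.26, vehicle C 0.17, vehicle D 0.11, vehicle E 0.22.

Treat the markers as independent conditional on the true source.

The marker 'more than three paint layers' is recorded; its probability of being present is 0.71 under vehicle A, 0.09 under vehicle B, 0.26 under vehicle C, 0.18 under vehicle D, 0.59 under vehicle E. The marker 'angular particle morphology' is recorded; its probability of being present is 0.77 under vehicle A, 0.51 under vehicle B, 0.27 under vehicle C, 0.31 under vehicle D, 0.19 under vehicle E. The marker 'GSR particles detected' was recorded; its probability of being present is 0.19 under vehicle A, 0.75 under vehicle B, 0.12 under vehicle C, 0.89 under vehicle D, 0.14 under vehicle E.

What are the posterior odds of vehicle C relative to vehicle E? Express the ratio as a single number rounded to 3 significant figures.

The normalizing constant cancels in an odds ratio, so compute prior × likelihood for the two hypotheses only:
  vehicle C: 0.17 × 0.26 × 0.27 × 0.12 = 0.0014321
  vehicle E: 0.22 × 0.59 × 0.19 × 0.14 = 0.0034527
Posterior odds = 0.0014321 / 0.0034527 ≈ 0.415.

0.415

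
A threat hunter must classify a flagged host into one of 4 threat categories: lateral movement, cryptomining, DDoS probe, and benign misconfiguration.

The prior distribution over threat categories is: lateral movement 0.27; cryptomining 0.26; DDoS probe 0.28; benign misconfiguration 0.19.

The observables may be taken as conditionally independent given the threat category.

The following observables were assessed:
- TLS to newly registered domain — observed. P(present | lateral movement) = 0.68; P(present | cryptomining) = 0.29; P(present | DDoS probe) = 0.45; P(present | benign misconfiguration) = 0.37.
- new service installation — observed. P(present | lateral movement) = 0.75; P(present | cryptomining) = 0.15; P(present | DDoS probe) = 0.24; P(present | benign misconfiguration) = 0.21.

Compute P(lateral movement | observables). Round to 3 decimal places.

0.710

For each hypothesis, the unnormalized posterior weight is prior × product of the observable likelihoods:
  lateral movement: 0.27 × 0.68 × 0.75 = 0.1377
  cryptomining: 0.26 × 0.29 × 0.15 = 0.01131
  DDoS probe: 0.28 × 0.45 × 0.24 = 0.03024
  benign misconfiguration: 0.19 × 0.37 × 0.21 = 0.014763
Normalizing constant Z = 0.1377 + 0.01131 + 0.03024 + 0.014763 = 0.19401.
P(lateral movement | evidence) = 0.1377 / 0.19401 ≈ 0.710.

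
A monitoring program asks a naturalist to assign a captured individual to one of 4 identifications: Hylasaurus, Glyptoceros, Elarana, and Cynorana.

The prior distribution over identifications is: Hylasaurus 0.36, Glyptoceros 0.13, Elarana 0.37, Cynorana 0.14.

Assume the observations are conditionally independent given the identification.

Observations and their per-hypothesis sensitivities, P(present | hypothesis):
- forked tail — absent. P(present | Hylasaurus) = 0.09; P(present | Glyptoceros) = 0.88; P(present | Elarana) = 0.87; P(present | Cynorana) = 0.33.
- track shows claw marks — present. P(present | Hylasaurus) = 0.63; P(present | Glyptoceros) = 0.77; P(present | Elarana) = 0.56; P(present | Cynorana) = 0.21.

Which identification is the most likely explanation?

Hylasaurus

By Bayes' rule with conditional independence, the unnormalized weight for each hypothesis is prior × ∏ likelihoods (using 1 − P(present | H) for each absent observation):
  Hylasaurus: 0.36 × (1 − 0.09) × 0.63 = 0.20639
  Glyptoceros: 0.13 × (1 − 0.88) × 0.77 = 0.012012
  Elarana: 0.37 × (1 − 0.87) × 0.56 = 0.026936
  Cynorana: 0.14 × (1 − 0.33) × 0.21 = 0.019698
Normalizing constant Z = 0.20639 + 0.012012 + 0.026936 + 0.019698 = 0.26503.
P(Hylasaurus | evidence) ≈ 0.20639 / 0.26503 ≈ 0.779
P(Glyptoceros | evidence) ≈ 0.012012 / 0.26503 ≈ 0.045
P(Elarana | evidence) ≈ 0.026936 / 0.26503 ≈ 0.102
P(Cynorana | evidence) ≈ 0.019698 / 0.26503 ≈ 0.074
The largest is 0.779, so Hylasaurus is most probable.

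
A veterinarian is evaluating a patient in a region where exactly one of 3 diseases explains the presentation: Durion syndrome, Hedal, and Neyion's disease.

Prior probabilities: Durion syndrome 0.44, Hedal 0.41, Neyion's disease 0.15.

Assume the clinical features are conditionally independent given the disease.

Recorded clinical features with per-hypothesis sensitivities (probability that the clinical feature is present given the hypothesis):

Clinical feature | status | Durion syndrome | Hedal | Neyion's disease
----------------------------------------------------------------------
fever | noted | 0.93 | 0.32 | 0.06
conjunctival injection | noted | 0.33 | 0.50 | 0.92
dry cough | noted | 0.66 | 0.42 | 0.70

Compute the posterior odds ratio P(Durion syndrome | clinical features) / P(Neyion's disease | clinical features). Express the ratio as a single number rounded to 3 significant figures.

15.4

Unnormalized posterior weight (prior times the clinical feature likelihoods) for each of the two hypotheses:
  Durion syndrome: 0.44 × 0.93 × 0.33 × 0.66 = 0.089124
  Neyion's disease: 0.15 × 0.06 × 0.92 × 0.70 = 0.005796
Posterior odds = 0.089124 / 0.005796 ≈ 15.4.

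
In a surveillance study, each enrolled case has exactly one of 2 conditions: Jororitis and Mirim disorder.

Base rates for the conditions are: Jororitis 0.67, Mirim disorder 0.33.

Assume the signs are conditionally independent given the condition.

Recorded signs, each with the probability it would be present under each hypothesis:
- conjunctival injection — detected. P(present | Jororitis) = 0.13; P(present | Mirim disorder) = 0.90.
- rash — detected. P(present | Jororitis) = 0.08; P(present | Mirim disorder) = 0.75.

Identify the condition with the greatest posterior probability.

Mirim disorder

Multiply each prior by the joint likelihood of the sign pattern:
  Jororitis: 0.67 × 0.13 × 0.08 = 0.006968
  Mirim disorder: 0.33 × 0.90 × 0.75 = 0.22275
Normalizing constant Z = 0.006968 + 0.22275 = 0.22972.
P(Jororitis | evidence) ≈ 0.006968 / 0.22972 ≈ 0.030
P(Mirim disorder | evidence) ≈ 0.22275 / 0.22972 ≈ 0.970
The largest is 0.970, so Mirim disorder is most probable.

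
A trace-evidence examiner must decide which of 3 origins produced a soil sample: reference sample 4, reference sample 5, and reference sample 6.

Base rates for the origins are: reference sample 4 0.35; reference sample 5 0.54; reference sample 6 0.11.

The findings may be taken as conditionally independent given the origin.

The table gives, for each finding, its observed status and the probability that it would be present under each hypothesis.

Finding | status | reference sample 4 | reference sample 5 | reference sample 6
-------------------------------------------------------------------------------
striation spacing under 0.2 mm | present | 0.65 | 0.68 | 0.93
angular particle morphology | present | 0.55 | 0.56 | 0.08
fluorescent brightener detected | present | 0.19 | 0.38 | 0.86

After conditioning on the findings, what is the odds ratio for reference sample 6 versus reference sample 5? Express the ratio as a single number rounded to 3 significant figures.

0.0901

Unnormalized posterior weight (prior times the finding likelihoods) for each of the two hypotheses:
  reference sample 6: 0.11 × 0.93 × 0.08 × 0.86 = 0.0070382
  reference sample 5: 0.54 × 0.68 × 0.56 × 0.38 = 0.07814
Posterior odds = 0.0070382 / 0.07814 ≈ 0.0901.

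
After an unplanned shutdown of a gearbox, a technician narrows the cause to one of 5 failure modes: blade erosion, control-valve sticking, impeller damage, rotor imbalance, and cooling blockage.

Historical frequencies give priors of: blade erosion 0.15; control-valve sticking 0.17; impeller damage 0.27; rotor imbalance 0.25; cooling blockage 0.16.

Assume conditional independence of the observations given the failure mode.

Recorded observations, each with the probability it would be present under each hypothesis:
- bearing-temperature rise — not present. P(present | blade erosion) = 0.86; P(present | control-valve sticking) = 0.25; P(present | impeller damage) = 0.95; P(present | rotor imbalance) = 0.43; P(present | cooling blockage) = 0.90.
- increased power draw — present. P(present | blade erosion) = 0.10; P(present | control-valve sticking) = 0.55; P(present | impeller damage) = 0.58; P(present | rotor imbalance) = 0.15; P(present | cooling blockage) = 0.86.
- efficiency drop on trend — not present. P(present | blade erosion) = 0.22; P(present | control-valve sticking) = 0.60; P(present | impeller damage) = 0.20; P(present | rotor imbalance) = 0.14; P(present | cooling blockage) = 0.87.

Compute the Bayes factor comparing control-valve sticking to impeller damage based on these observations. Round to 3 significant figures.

7.11

Joint likelihood of the evidence pattern under each hypothesis (using 1 − P(present | H) for each absent observation):
  control-valve sticking: (1 − 0.25) × 0.55 × (1 − 0.60) = 0.165
  impeller damage: (1 − 0.95) × 0.58 × (1 − 0.20) = 0.0232
Bayes factor = 0.165 / 0.0232 ≈ 7.11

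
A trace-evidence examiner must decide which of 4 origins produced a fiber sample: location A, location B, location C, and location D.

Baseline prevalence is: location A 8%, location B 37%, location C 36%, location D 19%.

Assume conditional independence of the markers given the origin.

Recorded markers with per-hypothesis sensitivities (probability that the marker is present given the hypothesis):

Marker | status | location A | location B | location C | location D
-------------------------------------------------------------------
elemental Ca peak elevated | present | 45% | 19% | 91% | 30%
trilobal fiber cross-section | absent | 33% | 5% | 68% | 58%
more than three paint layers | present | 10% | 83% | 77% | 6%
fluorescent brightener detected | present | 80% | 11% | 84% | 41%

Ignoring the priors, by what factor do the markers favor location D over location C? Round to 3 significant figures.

0.0165

Take the product of per-marker likelihoods under each hypothesis (using 1 − P(present | H) for each absent marker), then divide.
  location D: 0.30 × (1 − 0.58) × 0.06 × 0.41 = 0.0030996
  location C: 0.91 × (1 − 0.68) × 0.77 × 0.84 = 0.18835
Bayes factor = 0.0030996 / 0.18835 ≈ 0.0165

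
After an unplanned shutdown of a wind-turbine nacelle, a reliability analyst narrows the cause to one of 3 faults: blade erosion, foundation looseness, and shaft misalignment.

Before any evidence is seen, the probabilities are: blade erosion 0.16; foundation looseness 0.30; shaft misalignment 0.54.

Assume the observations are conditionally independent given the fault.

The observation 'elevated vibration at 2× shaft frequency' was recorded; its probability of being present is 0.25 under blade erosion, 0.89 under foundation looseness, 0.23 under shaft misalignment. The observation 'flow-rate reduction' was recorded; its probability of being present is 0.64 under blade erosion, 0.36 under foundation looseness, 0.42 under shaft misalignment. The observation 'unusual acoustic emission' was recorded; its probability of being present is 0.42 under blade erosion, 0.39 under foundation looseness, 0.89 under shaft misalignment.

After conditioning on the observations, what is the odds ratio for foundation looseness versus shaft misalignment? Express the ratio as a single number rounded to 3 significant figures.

Unnormalized posterior weight (prior times the observation likelihoods) for each of the two hypotheses:
  foundation looseness: 0.30 × 0.89 × 0.36 × 0.39 = 0.037487
  shaft misalignment: 0.54 × 0.23 × 0.42 × 0.89 = 0.046426
Posterior odds = 0.037487 / 0.046426 ≈ 0.807.

0.807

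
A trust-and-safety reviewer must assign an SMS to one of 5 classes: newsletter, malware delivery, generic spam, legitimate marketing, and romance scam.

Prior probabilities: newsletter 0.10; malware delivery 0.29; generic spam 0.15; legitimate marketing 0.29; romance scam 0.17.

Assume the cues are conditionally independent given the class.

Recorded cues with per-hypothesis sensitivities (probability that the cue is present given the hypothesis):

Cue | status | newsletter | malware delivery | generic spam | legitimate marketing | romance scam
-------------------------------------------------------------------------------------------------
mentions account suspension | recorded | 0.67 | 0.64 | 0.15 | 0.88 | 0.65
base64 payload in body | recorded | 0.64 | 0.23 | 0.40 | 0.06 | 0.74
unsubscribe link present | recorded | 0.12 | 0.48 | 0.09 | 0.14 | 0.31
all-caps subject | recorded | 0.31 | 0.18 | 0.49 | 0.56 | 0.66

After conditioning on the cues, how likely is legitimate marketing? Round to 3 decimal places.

For each hypothesis, the unnormalized posterior weight is prior × product of the cue likelihoods:
  newsletter: 0.10 × 0.67 × 0.64 × 0.12 × 0.31 = 0.0015951
  malware delivery: 0.29 × 0.64 × 0.23 × 0.48 × 0.18 = 0.0036882
  generic spam: 0.15 × 0.15 × 0.40 × 0.09 × 0.49 = 0.0003969
  legitimate marketing: 0.29 × 0.88 × 0.06 × 0.14 × 0.56 = 0.0012005
  romance scam: 0.17 × 0.65 × 0.74 × 0.31 × 0.66 = 0.01673
The unnormalized weights sum to 0.023611.
P(legitimate marketing | evidence) = 0.0012005 / 0.023611 ≈ 0.051.

0.051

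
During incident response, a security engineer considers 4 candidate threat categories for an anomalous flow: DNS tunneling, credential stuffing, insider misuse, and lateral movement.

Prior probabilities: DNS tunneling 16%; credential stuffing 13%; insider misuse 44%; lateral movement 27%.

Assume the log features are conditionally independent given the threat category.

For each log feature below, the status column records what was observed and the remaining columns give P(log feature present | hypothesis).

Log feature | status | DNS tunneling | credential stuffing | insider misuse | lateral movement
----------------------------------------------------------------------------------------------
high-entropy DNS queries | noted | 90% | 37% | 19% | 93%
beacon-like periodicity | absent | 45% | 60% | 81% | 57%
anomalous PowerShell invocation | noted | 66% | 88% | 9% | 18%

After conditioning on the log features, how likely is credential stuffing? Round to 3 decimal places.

For each hypothesis, the unnormalized posterior weight is prior × product of the log feature likelihoods (using 1 − P(present | H) for each absent log feature):
  DNS tunneling: 0.16 × 0.90 × (1 − 0.45) × 0.66 = 0.052272
  credential stuffing: 0.13 × 0.37 × (1 − 0.60) × 0.88 = 0.016931
  insider misuse: 0.44 × 0.19 × (1 − 0.81) × 0.09 = 0.0014296
  lateral movement: 0.27 × 0.93 × (1 − 0.57) × 0.18 = 0.019435
The unnormalized weights sum to 0.090068.
P(credential stuffing | evidence) = 0.016931 / 0.090068 ≈ 0.188.

0.188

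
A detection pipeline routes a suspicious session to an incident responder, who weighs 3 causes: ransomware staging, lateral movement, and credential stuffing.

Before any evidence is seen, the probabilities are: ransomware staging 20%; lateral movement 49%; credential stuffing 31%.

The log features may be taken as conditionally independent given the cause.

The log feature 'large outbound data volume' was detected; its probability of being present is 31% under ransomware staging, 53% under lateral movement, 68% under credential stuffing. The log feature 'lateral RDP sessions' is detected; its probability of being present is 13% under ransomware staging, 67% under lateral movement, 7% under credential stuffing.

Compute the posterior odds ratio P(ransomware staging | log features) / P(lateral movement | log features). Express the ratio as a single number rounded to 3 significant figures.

0.0463

Posterior odds equal prior odds times the likelihood ratio; only the two competing hypotheses matter.
  ransomware staging: 0.20 × 0.31 × 0.13 = 0.00806
  lateral movement: 0.49 × 0.53 × 0.67 = 0.174
Posterior odds = 0.00806 / 0.174 ≈ 0.0463.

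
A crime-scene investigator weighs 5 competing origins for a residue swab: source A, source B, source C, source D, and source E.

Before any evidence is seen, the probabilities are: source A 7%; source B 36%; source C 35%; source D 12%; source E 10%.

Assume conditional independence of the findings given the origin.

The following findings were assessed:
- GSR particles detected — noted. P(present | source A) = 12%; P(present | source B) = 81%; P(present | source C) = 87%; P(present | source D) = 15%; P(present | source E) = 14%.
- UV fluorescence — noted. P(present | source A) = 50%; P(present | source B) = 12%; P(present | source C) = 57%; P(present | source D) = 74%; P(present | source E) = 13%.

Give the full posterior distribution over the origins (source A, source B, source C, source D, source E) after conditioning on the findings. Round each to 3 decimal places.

For each hypothesis, the unnormalized posterior weight is prior × product of the finding likelihoods:
  source A: 0.07 × 0.12 × 0.50 = 0.0042
  source B: 0.36 × 0.81 × 0.12 = 0.034992
  source C: 0.35 × 0.87 × 0.57 = 0.17356
  source D: 0.12 × 0.15 × 0.74 = 0.01332
  source E: 0.10 × 0.14 × 0.13 = 0.00182
Marginal likelihood of the evidence = 0.2279.
P(source A | evidence) = 0.0042 / 0.2279 ≈ 0.018
P(source B | evidence) = 0.034992 / 0.2279 ≈ 0.154
P(source C | evidence) = 0.17356 / 0.2279 ≈ 0.762
P(source D | evidence) = 0.01332 / 0.2279 ≈ 0.058
P(source E | evidence) = 0.00182 / 0.2279 ≈ 0.008

0.018, 0.154, 0.762, 0.058, 0.008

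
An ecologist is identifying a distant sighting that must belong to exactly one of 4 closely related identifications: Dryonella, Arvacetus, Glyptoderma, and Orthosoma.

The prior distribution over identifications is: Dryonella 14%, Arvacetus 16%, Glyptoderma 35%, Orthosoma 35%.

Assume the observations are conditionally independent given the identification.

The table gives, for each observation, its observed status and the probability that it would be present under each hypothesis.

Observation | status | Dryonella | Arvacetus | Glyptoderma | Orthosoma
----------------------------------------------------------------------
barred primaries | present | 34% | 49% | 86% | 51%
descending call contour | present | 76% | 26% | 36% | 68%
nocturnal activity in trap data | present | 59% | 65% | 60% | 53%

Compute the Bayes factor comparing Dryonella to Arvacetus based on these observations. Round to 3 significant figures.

Joint likelihood of the evidence pattern under each hypothesis:
  Dryonella: 0.34 × 0.76 × 0.59 = 0.15246
  Arvacetus: 0.49 × 0.26 × 0.65 = 0.08281
Bayes factor = 0.15246 / 0.08281 ≈ 1.84

1.84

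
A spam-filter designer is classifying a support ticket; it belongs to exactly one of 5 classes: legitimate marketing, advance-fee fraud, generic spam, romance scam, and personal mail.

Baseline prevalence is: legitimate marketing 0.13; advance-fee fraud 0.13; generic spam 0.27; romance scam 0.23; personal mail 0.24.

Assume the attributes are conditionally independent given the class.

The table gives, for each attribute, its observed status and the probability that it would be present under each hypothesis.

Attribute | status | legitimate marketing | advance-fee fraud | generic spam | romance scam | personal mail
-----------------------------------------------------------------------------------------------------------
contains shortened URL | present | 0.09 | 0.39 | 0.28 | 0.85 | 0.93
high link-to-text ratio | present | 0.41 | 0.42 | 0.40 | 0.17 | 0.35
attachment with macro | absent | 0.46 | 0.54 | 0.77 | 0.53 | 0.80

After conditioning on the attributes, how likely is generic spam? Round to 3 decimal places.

For each hypothesis, the unnormalized posterior weight is prior × product of the attribute likelihoods (using 1 − P(present | H) for each absent attribute):
  legitimate marketing: 0.13 × 0.09 × 0.41 × (1 − 0.46) = 0.0025904
  advance-fee fraud: 0.13 × 0.39 × 0.42 × (1 − 0.54) = 0.0097952
  generic spam: 0.27 × 0.28 × 0.40 × (1 − 0.77) = 0.0069552
  romance scam: 0.23 × 0.85 × 0.17 × (1 − 0.53) = 0.01562
  personal mail: 0.24 × 0.93 × 0.35 × (1 − 0.80) = 0.015624
The unnormalized weights sum to 0.050585.
P(generic spam | evidence) = 0.0069552 / 0.050585 ≈ 0.137.

0.137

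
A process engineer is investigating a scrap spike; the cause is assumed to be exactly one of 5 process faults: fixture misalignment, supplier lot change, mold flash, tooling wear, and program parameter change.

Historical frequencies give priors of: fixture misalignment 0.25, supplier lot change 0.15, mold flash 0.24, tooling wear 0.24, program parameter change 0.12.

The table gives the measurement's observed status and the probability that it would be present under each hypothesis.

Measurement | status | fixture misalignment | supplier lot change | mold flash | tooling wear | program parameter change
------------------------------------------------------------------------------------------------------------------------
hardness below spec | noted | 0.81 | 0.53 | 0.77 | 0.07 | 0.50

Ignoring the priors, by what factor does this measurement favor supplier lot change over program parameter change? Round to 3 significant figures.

Likelihood of this measurement under each hypothesis:
  supplier lot change: 0.53
  program parameter change: 0.5
Bayes factor = 0.53 / 0.5 ≈ 1.06

1.06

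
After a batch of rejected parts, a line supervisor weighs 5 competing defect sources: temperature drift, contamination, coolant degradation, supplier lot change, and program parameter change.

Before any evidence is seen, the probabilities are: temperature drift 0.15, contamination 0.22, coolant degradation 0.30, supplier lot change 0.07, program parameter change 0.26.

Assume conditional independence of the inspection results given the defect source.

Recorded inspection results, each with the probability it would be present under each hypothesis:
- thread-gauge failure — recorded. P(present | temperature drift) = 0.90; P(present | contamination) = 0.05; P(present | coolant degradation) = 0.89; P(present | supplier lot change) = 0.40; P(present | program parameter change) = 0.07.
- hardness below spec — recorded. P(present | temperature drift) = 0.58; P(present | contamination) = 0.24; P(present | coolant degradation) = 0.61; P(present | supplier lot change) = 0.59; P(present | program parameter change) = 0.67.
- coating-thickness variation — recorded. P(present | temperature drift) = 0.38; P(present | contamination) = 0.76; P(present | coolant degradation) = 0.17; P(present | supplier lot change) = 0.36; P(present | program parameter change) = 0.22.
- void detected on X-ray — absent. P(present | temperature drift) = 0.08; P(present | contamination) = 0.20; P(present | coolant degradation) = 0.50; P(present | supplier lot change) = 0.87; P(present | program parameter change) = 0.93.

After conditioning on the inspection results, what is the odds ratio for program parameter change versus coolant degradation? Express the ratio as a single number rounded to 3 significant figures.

The normalizing constant cancels in an odds ratio, so compute prior × likelihood for the two hypotheses only (using 1 − P(present | H) for each absent inspection result):
  program parameter change: 0.26 × 0.07 × 0.67 × 0.22 × (1 − 0.93) = 0.00018779
  coolant degradation: 0.30 × 0.89 × 0.61 × 0.17 × (1 − 0.50) = 0.013844
Posterior odds = 0.00018779 / 0.013844 ≈ 0.0136.

0.0136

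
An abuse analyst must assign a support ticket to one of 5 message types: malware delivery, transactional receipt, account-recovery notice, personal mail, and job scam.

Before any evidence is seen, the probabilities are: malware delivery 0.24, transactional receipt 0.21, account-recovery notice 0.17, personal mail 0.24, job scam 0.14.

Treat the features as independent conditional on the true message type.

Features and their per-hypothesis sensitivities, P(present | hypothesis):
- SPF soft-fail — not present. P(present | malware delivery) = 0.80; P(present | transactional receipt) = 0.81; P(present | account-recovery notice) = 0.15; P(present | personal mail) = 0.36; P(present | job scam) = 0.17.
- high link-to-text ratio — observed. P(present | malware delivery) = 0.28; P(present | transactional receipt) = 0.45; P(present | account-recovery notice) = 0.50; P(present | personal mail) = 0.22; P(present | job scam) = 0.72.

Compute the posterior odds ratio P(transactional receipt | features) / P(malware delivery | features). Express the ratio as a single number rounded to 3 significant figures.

Posterior odds equal prior odds times the likelihood ratio; only the two competing hypotheses matter (using 1 − P(present | H) for each absent feature).
  transactional receipt: 0.21 × (1 − 0.81) × 0.45 = 0.017955
  malware delivery: 0.24 × (1 − 0.80) × 0.28 = 0.01344
Posterior odds = 0.017955 / 0.01344 ≈ 1.34.

1.34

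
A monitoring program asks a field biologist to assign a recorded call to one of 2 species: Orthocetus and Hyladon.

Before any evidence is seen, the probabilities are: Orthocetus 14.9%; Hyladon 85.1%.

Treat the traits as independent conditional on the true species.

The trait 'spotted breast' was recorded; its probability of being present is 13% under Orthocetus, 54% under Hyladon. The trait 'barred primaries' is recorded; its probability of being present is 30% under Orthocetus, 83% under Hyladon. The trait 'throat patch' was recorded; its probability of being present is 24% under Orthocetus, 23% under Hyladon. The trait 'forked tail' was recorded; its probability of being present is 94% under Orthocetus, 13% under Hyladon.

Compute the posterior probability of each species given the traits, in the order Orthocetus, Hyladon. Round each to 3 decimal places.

For each hypothesis, the unnormalized posterior weight is prior × product of the trait likelihoods:
  Orthocetus: 0.149 × 0.13 × 0.30 × 0.24 × 0.94 = 0.001311
  Hyladon: 0.851 × 0.54 × 0.83 × 0.23 × 0.13 = 0.011404
Marginal likelihood of the evidence = 0.012715.
P(Orthocetus | evidence) = 0.001311 / 0.012715 ≈ 0.103
P(Hyladon | evidence) = 0.011404 / 0.012715 ≈ 0.897

0.103, 0.897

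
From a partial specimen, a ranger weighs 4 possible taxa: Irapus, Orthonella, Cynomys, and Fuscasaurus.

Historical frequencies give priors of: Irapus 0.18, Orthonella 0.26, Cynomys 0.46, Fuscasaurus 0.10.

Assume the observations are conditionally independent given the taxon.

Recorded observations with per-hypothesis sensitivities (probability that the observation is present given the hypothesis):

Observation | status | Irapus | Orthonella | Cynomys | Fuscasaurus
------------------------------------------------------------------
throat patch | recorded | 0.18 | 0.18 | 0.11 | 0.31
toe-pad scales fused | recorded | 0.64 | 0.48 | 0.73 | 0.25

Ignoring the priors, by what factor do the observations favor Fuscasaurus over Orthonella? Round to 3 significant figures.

0.897

The Bayes factor is the ratio of the joint likelihoods of the evidence pattern under the two hypotheses.
  Fuscasaurus: 0.31 × 0.25 = 0.0775
  Orthonella: 0.18 × 0.48 = 0.0864
Bayes factor = 0.0775 / 0.0864 ≈ 0.897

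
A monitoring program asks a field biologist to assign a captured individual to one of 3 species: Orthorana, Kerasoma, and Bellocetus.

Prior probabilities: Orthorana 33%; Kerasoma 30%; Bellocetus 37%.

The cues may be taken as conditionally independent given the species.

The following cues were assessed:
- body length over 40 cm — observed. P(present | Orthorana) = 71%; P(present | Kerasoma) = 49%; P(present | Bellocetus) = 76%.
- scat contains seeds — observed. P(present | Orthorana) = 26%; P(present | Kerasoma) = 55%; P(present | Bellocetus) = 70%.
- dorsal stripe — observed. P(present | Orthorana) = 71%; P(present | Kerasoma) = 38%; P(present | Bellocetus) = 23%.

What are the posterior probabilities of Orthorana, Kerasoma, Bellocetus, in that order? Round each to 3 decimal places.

0.363, 0.258, 0.380

For each hypothesis, the unnormalized posterior weight is prior × product of the cue likelihoods:
  Orthorana: 0.33 × 0.71 × 0.26 × 0.71 = 0.043252
  Kerasoma: 0.30 × 0.49 × 0.55 × 0.38 = 0.030723
  Bellocetus: 0.37 × 0.76 × 0.70 × 0.23 = 0.045273
Normalizing constant Z = 0.043252 + 0.030723 + 0.045273 = 0.11925.
P(Orthorana | evidence) = 0.043252 / 0.11925 ≈ 0.363
P(Kerasoma | evidence) = 0.030723 / 0.11925 ≈ 0.258
P(Bellocetus | evidence) = 0.045273 / 0.11925 ≈ 0.380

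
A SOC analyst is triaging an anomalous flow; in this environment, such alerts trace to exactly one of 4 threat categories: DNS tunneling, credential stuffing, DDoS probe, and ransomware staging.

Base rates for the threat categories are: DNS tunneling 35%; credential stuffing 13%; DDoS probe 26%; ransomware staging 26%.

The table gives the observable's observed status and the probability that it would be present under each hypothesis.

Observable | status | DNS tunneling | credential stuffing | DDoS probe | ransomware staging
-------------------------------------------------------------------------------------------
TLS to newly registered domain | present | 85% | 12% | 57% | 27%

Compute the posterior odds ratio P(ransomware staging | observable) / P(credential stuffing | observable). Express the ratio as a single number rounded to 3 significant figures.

Posterior odds equal prior odds times the likelihood ratio; only the two competing hypotheses matter.
  ransomware staging: 0.26 × 0.27 = 0.0702
  credential stuffing: 0.13 × 0.12 = 0.0156
Odds(ransomware staging : credential stuffing) = 0.0702 / 0.0156 ≈ 4.50.

4.50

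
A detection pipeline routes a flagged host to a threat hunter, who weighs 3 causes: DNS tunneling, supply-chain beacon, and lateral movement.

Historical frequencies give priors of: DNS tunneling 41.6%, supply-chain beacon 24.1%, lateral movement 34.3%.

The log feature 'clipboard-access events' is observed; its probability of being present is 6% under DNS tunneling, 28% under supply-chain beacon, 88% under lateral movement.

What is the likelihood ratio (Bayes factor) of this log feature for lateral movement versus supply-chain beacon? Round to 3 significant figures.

3.14

Likelihood of this log feature under each hypothesis:
  lateral movement: 0.88
  supply-chain beacon: 0.28
Bayes factor = 0.88 / 0.28 ≈ 3.14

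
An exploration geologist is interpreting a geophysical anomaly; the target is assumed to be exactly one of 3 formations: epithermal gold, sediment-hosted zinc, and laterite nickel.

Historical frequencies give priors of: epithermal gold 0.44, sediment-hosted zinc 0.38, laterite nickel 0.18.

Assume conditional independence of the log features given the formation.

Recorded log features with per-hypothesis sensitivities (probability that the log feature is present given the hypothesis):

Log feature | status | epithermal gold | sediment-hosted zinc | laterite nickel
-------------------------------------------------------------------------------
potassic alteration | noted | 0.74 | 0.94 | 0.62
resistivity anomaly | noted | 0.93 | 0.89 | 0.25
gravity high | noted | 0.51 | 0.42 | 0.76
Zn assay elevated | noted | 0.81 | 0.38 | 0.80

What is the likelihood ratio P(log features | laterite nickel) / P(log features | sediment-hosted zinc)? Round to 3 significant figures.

0.706

Joint likelihood of the log feature pattern under each hypothesis:
  laterite nickel: 0.62 × 0.25 × 0.76 × 0.80 = 0.09424
  sediment-hosted zinc: 0.94 × 0.89 × 0.42 × 0.38 = 0.13352
Bayes factor = 0.09424 / 0.13352 ≈ 0.706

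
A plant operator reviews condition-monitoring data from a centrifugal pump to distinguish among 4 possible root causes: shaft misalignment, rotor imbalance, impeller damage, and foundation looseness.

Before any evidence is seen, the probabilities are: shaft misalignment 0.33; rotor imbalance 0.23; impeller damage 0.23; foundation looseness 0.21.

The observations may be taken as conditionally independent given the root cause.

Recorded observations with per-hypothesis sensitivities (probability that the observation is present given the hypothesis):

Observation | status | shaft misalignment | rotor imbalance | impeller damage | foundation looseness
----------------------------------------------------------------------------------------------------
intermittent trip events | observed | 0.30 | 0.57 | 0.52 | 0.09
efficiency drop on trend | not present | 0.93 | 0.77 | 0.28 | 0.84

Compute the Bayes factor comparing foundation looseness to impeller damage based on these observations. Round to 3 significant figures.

0.0385

Take the product of per-observation likelihoods under each hypothesis (using 1 − P(present | H) for each absent observation), then divide.
  foundation looseness: 0.09 × (1 − 0.84) = 0.0144
  impeller damage: 0.52 × (1 − 0.28) = 0.3744
Bayes factor = 0.0144 / 0.3744 ≈ 0.0385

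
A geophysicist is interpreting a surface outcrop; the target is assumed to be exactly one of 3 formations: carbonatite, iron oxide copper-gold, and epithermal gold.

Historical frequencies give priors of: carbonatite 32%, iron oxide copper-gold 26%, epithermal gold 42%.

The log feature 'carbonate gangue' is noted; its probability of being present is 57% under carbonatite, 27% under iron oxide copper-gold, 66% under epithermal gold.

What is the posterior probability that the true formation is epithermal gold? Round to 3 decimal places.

Multiply each prior by the likelihood of the log feature:
  carbonatite: 0.32 × 0.57 = 0.1824
  iron oxide copper-gold: 0.26 × 0.27 = 0.0702
  epithermal gold: 0.42 × 0.66 = 0.2772
Marginal likelihood of the evidence = 0.5298.
P(epithermal gold | evidence) = 0.2772 / 0.5298 ≈ 0.523.

0.523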